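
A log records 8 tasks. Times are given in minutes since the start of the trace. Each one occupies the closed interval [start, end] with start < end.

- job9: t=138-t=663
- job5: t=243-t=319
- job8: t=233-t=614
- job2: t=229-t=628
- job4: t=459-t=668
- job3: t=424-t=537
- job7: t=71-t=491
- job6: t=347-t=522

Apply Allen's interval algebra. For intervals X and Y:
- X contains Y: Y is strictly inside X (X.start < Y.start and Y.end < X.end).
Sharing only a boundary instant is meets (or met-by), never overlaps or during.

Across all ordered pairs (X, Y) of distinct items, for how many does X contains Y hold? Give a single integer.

Checking all 56 ordered pairs for relation 'contains'; matching pairs in alphabetical order:
(job2, job3): job2 contains job3 ✓
(job2, job5): job2 contains job5 ✓
(job2, job6): job2 contains job6 ✓
(job2, job8): job2 contains job8 ✓
(job7, job5): job7 contains job5 ✓
(job8, job3): job8 contains job3 ✓
(job8, job5): job8 contains job5 ✓
(job8, job6): job8 contains job6 ✓
(job9, job2): job9 contains job2 ✓
(job9, job3): job9 contains job3 ✓
(job9, job5): job9 contains job5 ✓
(job9, job6): job9 contains job6 ✓
(job9, job8): job9 contains job8 ✓
Count: 13.

13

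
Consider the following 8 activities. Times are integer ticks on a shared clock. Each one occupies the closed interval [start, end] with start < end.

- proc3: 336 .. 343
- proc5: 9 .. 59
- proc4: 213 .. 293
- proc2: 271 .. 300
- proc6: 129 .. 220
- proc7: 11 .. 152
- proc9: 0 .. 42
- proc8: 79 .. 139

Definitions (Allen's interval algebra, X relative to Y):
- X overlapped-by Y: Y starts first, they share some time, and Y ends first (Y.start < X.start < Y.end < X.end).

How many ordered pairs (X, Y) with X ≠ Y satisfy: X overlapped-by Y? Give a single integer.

Checking all 56 ordered pairs for relation 'overlapped-by'; matching pairs in alphabetical order:
(proc2, proc4): proc2 overlapped-by proc4 ✓
(proc4, proc6): proc4 overlapped-by proc6 ✓
(proc5, proc9): proc5 overlapped-by proc9 ✓
(proc6, proc7): proc6 overlapped-by proc7 ✓
(proc6, proc8): proc6 overlapped-by proc8 ✓
(proc7, proc5): proc7 overlapped-by proc5 ✓
(proc7, proc9): proc7 overlapped-by proc9 ✓
Count: 7.

7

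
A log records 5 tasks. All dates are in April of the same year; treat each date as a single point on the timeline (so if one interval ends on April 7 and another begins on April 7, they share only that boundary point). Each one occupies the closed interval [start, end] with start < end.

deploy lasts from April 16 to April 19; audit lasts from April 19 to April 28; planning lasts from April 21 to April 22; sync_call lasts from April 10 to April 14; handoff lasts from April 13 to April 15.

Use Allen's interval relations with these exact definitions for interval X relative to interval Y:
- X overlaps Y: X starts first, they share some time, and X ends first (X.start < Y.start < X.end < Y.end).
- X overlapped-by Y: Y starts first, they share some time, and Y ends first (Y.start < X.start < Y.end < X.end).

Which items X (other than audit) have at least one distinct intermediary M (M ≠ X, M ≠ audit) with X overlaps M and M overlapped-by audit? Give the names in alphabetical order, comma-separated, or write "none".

Target audit = [April 19, April 28].
Intermediaries M with M overlapped-by audit: none.
Union: none.

none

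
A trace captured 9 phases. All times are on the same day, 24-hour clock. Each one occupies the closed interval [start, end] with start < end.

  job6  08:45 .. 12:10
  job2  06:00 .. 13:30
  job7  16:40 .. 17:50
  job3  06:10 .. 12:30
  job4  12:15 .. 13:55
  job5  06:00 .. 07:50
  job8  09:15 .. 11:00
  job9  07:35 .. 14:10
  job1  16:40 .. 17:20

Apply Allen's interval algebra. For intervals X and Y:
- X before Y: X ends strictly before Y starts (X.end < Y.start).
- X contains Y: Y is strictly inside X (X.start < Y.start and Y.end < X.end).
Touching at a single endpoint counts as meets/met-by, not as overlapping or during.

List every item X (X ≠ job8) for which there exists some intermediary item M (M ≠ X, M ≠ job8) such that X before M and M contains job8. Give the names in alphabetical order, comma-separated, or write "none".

job5

Target job8 = [09:15, 11:00].
Intermediaries M with M contains job8: job2, job3, job6, job9.
Via job2 — items with X before job2: none.
Via job3 — items with X before job3: none.
Via job6 — items with X before job6: job5.
Via job9 — items with X before job9: none.
Union: job5.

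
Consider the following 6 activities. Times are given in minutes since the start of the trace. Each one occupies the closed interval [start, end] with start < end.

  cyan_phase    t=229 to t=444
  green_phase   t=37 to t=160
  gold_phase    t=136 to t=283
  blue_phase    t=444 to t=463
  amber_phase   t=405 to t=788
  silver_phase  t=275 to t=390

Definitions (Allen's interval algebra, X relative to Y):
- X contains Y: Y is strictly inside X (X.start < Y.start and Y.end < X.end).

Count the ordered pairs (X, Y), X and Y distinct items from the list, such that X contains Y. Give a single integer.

Checking all 30 ordered pairs for relation 'contains'; matching pairs in alphabetical order:
(amber_phase, blue_phase): amber_phase contains blue_phase ✓
(cyan_phase, silver_phase): cyan_phase contains silver_phase ✓
Count: 2.

2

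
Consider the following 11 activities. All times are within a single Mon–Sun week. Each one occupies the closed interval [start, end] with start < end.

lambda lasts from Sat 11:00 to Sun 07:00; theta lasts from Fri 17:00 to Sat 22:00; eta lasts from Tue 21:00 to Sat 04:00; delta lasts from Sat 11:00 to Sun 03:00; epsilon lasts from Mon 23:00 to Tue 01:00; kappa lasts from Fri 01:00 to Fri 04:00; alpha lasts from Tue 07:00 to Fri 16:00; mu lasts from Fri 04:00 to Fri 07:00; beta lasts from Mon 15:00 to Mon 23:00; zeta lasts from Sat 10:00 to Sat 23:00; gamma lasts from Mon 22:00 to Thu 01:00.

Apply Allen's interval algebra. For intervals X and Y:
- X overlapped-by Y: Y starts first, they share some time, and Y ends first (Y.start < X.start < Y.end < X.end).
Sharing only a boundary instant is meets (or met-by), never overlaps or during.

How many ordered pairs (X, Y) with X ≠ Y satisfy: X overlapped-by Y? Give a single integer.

10

Checking all 110 ordered pairs for relation 'overlapped-by'; matching pairs in alphabetical order:
(alpha, gamma): alpha overlapped-by gamma ✓
(delta, theta): delta overlapped-by theta ✓
(delta, zeta): delta overlapped-by zeta ✓
(eta, alpha): eta overlapped-by alpha ✓
(eta, gamma): eta overlapped-by gamma ✓
(gamma, beta): gamma overlapped-by beta ✓
(lambda, theta): lambda overlapped-by theta ✓
(lambda, zeta): lambda overlapped-by zeta ✓
(theta, eta): theta overlapped-by eta ✓
(zeta, theta): zeta overlapped-by theta ✓
Count: 10.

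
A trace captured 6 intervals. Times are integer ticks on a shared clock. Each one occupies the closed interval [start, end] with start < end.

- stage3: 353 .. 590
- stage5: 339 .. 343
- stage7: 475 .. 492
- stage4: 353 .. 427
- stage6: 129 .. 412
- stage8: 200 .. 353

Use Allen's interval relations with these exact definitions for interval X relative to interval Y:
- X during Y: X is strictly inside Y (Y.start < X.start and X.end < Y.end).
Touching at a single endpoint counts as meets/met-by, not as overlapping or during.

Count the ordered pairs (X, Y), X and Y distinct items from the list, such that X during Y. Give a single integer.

4

Checking all 30 ordered pairs for relation 'during'; matching pairs in alphabetical order:
(stage5, stage6): stage5 during stage6 ✓
(stage5, stage8): stage5 during stage8 ✓
(stage7, stage3): stage7 during stage3 ✓
(stage8, stage6): stage8 during stage6 ✓
Count: 4.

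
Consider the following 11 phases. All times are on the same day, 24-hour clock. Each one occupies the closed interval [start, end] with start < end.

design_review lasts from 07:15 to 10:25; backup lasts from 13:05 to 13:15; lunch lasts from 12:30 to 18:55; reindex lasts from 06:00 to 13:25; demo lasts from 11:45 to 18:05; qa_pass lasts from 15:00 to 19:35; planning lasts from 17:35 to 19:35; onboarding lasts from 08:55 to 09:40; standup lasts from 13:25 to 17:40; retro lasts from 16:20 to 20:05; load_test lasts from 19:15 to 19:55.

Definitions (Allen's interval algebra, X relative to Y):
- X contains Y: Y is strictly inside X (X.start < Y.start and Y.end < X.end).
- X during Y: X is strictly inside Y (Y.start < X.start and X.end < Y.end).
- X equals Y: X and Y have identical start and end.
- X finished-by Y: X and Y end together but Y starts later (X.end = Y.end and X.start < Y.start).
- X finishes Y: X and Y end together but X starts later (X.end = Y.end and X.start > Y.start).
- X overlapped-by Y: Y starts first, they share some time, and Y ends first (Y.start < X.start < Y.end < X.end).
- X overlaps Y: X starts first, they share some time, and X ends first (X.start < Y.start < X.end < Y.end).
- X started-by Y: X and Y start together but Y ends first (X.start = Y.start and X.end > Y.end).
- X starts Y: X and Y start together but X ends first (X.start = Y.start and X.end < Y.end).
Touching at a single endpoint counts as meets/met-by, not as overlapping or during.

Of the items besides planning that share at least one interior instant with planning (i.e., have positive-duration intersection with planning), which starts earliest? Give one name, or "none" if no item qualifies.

Target planning = [17:35, 19:35].
backup [13:05, 13:15] → before → excluded.
demo [11:45, 18:05] → overlaps → candidate.
design_review [07:15, 10:25] → before → excluded.
load_test [19:15, 19:55] → overlapped-by → candidate.
lunch [12:30, 18:55] → overlaps → candidate.
onboarding [08:55, 09:40] → before → excluded.
qa_pass [15:00, 19:35] → finished-by → candidate.
reindex [06:00, 13:25] → before → excluded.
retro [16:20, 20:05] → contains → candidate.
standup [13:25, 17:40] → overlaps → candidate.
Among candidates, earliest start is 11:45 → demo.

demo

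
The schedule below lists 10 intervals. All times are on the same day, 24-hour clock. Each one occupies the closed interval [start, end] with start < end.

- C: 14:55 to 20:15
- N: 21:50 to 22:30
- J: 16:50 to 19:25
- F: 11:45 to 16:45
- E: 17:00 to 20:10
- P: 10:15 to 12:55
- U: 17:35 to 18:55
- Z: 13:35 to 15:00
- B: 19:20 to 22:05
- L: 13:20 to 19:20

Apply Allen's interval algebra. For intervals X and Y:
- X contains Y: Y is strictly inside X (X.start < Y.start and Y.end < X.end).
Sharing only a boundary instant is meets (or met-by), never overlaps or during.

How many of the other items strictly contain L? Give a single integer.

Target L = [13:20, 19:20].
B [19:20, 22:05] → met-by → no.
C [14:55, 20:15] → overlapped-by → no.
E [17:00, 20:10] → overlapped-by → no.
F [11:45, 16:45] → overlaps → no.
J [16:50, 19:25] → overlapped-by → no.
N [21:50, 22:30] → after → no.
P [10:15, 12:55] → before → no.
U [17:35, 18:55] → during → no.
Z [13:35, 15:00] → during → no.
Total: 0.

0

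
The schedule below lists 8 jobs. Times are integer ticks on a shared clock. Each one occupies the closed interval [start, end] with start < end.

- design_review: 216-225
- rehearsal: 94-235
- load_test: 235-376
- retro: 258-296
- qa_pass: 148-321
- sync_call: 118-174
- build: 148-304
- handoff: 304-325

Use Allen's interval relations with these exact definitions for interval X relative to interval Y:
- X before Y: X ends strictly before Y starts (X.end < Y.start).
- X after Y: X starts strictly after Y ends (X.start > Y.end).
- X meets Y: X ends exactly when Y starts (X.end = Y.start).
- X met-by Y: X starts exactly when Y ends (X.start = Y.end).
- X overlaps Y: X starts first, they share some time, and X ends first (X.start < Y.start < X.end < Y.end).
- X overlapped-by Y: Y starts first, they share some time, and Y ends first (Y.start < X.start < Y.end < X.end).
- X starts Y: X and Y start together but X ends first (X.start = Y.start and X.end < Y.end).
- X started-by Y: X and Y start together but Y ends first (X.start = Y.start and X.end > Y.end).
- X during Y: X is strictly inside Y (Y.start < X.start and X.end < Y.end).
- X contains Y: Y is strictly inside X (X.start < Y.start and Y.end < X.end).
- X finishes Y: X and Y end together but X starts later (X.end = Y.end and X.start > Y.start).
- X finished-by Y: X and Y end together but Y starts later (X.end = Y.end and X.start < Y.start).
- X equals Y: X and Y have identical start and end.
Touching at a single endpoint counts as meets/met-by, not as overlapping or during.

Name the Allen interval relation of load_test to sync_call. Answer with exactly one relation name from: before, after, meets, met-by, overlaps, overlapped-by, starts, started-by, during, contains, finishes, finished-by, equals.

after

load_test = [235, 376]; sync_call = [118, 174].
Compare endpoints: load_test.start > sync_call.start, load_test.start > sync_call.end, load_test.end > sync_call.start, load_test.end > sync_call.end.
That pattern is 'after'.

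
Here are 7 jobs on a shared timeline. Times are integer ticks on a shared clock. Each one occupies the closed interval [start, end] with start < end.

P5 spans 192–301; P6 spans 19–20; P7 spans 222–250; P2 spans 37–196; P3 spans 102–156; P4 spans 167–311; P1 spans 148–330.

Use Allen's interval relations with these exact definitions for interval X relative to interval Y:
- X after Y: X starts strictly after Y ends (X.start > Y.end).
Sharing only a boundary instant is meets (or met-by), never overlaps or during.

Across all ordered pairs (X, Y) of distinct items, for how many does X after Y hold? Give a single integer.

Checking all 42 ordered pairs for relation 'after'; matching pairs in alphabetical order:
(P1, P6): P1 after P6 ✓
(P2, P6): P2 after P6 ✓
(P3, P6): P3 after P6 ✓
(P4, P3): P4 after P3 ✓
(P4, P6): P4 after P6 ✓
(P5, P3): P5 after P3 ✓
(P5, P6): P5 after P6 ✓
(P7, P2): P7 after P2 ✓
(P7, P3): P7 after P3 ✓
(P7, P6): P7 after P6 ✓
Count: 10.

10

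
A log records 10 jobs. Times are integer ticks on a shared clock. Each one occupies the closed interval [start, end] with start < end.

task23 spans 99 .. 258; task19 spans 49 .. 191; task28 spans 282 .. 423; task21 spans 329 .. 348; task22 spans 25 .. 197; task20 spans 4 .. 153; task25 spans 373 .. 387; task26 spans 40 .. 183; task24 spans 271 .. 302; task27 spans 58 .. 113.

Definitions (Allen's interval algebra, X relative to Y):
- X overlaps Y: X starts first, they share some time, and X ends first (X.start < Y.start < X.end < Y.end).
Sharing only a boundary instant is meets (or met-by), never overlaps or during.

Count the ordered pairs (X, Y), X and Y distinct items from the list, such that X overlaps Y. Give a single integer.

Checking all 90 ordered pairs for relation 'overlaps'; matching pairs in alphabetical order:
(task19, task23): task19 overlaps task23 ✓
(task20, task19): task20 overlaps task19 ✓
(task20, task22): task20 overlaps task22 ✓
(task20, task23): task20 overlaps task23 ✓
(task20, task26): task20 overlaps task26 ✓
(task22, task23): task22 overlaps task23 ✓
(task24, task28): task24 overlaps task28 ✓
(task26, task19): task26 overlaps task19 ✓
(task26, task23): task26 overlaps task23 ✓
(task27, task23): task27 overlaps task23 ✓
Count: 10.

10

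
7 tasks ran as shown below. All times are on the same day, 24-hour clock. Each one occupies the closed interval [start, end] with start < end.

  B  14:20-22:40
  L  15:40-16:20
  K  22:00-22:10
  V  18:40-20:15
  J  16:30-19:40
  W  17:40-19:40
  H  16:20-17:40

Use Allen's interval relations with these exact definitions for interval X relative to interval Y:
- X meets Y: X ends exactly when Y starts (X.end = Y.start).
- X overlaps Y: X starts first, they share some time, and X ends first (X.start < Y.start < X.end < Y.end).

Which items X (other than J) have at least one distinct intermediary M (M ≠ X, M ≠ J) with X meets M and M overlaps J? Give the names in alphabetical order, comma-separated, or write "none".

L

Target J = [16:30, 19:40].
Intermediaries M with M overlaps J: H.
Via H — items with X meets H: L.
Union: L.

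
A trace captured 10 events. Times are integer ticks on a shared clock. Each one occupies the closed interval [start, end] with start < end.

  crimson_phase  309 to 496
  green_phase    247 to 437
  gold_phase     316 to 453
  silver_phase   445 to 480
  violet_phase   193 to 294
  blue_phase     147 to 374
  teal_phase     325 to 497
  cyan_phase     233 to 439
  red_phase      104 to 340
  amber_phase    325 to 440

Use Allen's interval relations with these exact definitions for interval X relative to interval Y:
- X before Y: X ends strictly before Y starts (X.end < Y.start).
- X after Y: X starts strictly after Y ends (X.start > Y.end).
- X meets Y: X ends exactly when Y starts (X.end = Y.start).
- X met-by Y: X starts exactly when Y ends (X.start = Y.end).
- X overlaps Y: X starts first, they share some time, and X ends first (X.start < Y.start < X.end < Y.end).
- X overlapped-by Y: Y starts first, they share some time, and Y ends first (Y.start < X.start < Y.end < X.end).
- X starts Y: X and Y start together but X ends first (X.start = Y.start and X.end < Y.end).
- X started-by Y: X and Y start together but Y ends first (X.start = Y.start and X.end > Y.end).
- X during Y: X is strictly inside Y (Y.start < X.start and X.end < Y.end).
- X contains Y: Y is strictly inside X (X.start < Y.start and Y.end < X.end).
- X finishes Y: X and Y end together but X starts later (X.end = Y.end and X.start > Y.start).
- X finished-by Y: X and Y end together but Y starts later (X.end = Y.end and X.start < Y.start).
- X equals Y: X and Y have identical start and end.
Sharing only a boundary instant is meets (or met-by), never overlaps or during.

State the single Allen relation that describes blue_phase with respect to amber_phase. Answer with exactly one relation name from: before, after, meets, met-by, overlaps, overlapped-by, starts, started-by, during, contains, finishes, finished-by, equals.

overlaps

blue_phase = [147, 374]; amber_phase = [325, 440].
Compare endpoints: blue_phase.start < amber_phase.start, blue_phase.start < amber_phase.end, blue_phase.end > amber_phase.start, blue_phase.end < amber_phase.end.
That pattern is 'overlaps'.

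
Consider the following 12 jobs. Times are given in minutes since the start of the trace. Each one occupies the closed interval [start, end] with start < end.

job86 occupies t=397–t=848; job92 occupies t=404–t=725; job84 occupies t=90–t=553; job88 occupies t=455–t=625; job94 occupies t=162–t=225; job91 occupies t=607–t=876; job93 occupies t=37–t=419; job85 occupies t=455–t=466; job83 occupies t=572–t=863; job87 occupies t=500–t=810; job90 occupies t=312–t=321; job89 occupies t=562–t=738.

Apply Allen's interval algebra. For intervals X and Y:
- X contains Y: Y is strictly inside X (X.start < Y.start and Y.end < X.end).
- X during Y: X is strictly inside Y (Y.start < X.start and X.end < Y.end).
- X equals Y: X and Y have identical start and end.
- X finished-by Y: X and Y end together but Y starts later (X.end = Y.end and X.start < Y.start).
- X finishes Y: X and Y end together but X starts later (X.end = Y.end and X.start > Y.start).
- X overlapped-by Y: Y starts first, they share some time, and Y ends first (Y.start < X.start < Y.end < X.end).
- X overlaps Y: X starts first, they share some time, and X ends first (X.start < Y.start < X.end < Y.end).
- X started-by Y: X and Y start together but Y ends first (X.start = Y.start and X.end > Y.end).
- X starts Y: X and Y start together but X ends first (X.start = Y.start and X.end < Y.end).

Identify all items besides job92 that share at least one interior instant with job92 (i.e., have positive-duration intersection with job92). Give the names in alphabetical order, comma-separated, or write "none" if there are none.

Target job92 = [t=404, t=725].
job83 [t=572, t=863] → overlapped-by → yes.
job84 [t=90, t=553] → overlaps → yes.
job85 [t=455, t=466] → during → yes.
job86 [t=397, t=848] → contains → yes.
job87 [t=500, t=810] → overlapped-by → yes.
job88 [t=455, t=625] → during → yes.
job89 [t=562, t=738] → overlapped-by → yes.
job90 [t=312, t=321] → before → no.
job91 [t=607, t=876] → overlapped-by → yes.
job93 [t=37, t=419] → overlaps → yes.
job94 [t=162, t=225] → before → no.
Result: job83, job84, job85, job86, job87, job88, job89, job91, job93.

job83, job84, job85, job86, job87, job88, job89, job91, job93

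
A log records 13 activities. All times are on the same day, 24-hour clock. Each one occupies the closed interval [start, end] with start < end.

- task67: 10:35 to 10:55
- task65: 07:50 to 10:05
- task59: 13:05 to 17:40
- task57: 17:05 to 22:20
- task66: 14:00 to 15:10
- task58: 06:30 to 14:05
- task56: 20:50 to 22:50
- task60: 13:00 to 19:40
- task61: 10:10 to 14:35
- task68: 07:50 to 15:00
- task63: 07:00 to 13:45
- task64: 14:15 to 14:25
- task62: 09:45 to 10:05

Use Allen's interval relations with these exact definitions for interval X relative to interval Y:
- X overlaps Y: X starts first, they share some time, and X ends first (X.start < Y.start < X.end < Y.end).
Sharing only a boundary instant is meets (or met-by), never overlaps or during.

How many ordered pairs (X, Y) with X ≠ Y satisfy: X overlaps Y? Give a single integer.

Checking all 156 ordered pairs for relation 'overlaps'; matching pairs in alphabetical order:
(task57, task56): task57 overlaps task56 ✓
(task58, task59): task58 overlaps task59 ✓
(task58, task60): task58 overlaps task60 ✓
(task58, task61): task58 overlaps task61 ✓
(task58, task66): task58 overlaps task66 ✓
(task58, task68): task58 overlaps task68 ✓
(task59, task57): task59 overlaps task57 ✓
(task60, task57): task60 overlaps task57 ✓
(task61, task59): task61 overlaps task59 ✓
(task61, task60): task61 overlaps task60 ✓
(task61, task66): task61 overlaps task66 ✓
(task63, task59): task63 overlaps task59 ✓
(task63, task60): task63 overlaps task60 ✓
(task63, task61): task63 overlaps task61 ✓
(task63, task68): task63 overlaps task68 ✓
(task68, task59): task68 overlaps task59 ✓
(task68, task60): task68 overlaps task60 ✓
(task68, task66): task68 overlaps task66 ✓
Count: 18.

18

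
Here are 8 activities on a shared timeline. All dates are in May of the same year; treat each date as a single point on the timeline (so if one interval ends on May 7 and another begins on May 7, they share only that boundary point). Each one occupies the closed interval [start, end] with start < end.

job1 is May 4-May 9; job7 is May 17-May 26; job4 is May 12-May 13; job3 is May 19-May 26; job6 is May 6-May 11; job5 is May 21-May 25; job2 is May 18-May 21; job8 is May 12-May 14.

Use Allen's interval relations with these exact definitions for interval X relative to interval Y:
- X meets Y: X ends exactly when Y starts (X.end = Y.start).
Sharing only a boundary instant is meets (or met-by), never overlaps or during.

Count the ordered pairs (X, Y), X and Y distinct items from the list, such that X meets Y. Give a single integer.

1

Checking all 56 ordered pairs for relation 'meets'; matching pairs in alphabetical order:
(job2, job5): job2 meets job5 ✓
Count: 1.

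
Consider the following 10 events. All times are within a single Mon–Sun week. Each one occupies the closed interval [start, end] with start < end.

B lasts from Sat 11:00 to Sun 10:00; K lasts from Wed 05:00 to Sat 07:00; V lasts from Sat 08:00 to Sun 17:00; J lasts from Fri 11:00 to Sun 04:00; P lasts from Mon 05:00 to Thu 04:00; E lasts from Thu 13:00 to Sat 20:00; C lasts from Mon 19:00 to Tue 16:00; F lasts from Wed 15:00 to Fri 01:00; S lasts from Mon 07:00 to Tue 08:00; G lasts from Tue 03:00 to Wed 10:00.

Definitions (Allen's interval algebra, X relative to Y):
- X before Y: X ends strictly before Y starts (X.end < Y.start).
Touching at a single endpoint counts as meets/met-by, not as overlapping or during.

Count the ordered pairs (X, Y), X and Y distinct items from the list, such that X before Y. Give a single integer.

26

Checking all 90 ordered pairs for relation 'before'; matching pairs in alphabetical order:
(C, B): C before B ✓
(C, E): C before E ✓
(C, F): C before F ✓
(C, J): C before J ✓
(C, K): C before K ✓
(C, V): C before V ✓
(F, B): F before B ✓
(F, J): F before J ✓
(F, V): F before V ✓
(G, B): G before B ✓
(G, E): G before E ✓
(G, F): G before F ✓
(G, J): G before J ✓
(G, V): G before V ✓
(K, B): K before B ✓
(K, V): K before V ✓
(P, B): P before B ✓
(P, E): P before E ✓
(P, J): P before J ✓
(P, V): P before V ✓
(S, B): S before B ✓
(S, E): S before E ✓
(S, F): S before F ✓
(S, J): S before J ✓
... plus 2 further pairs not listed.
Count: 26.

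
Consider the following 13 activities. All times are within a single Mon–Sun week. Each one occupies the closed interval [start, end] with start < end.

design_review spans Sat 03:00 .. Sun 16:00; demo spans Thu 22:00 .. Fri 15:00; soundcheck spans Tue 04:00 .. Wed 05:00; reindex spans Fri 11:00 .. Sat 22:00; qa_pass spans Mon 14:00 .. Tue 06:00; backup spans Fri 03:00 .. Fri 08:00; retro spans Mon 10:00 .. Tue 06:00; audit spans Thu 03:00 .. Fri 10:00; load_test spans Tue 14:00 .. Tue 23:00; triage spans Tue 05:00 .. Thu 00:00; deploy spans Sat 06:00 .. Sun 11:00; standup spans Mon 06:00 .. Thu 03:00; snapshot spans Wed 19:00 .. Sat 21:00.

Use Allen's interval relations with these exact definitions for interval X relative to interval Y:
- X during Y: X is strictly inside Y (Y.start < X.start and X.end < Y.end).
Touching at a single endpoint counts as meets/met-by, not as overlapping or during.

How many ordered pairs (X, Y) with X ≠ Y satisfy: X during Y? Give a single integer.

13

Checking all 156 ordered pairs for relation 'during'; matching pairs in alphabetical order:
(audit, snapshot): audit during snapshot ✓
(backup, audit): backup during audit ✓
(backup, demo): backup during demo ✓
(backup, snapshot): backup during snapshot ✓
(demo, snapshot): demo during snapshot ✓
(deploy, design_review): deploy during design_review ✓
(load_test, soundcheck): load_test during soundcheck ✓
(load_test, standup): load_test during standup ✓
(load_test, triage): load_test during triage ✓
(qa_pass, standup): qa_pass during standup ✓
(retro, standup): retro during standup ✓
(soundcheck, standup): soundcheck during standup ✓
(triage, standup): triage during standup ✓
Count: 13.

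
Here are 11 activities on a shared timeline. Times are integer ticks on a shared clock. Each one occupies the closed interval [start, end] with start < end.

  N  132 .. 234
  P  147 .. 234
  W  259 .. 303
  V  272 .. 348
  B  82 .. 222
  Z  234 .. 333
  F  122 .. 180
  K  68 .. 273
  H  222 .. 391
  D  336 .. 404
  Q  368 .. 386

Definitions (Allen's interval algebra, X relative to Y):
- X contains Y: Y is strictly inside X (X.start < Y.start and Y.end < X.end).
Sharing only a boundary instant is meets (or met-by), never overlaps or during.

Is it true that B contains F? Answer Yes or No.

Yes

B = [82, 222], F = [122, 180].
Actual relation of B to F: contains.
Asked whether 'contains' holds → Yes.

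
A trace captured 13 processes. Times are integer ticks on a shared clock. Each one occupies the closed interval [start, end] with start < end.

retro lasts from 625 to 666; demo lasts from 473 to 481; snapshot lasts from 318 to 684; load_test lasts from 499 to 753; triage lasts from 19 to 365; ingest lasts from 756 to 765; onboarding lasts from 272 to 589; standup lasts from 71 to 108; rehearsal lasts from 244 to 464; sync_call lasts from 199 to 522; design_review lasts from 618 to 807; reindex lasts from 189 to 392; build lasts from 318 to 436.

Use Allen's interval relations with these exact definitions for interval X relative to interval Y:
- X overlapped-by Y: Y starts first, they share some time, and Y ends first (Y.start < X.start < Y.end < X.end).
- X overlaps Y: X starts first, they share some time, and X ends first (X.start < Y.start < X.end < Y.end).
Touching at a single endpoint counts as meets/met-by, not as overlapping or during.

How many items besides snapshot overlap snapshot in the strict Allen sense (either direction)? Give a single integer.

7

Target snapshot = [318, 684].
build [318, 436] → starts → no.
demo [473, 481] → during → no.
design_review [618, 807] → overlapped-by → counts.
ingest [756, 765] → after → no.
load_test [499, 753] → overlapped-by → counts.
onboarding [272, 589] → overlaps → counts.
rehearsal [244, 464] → overlaps → counts.
reindex [189, 392] → overlaps → counts.
retro [625, 666] → during → no.
standup [71, 108] → before → no.
sync_call [199, 522] → overlaps → counts.
triage [19, 365] → overlaps → counts.
Total: 7.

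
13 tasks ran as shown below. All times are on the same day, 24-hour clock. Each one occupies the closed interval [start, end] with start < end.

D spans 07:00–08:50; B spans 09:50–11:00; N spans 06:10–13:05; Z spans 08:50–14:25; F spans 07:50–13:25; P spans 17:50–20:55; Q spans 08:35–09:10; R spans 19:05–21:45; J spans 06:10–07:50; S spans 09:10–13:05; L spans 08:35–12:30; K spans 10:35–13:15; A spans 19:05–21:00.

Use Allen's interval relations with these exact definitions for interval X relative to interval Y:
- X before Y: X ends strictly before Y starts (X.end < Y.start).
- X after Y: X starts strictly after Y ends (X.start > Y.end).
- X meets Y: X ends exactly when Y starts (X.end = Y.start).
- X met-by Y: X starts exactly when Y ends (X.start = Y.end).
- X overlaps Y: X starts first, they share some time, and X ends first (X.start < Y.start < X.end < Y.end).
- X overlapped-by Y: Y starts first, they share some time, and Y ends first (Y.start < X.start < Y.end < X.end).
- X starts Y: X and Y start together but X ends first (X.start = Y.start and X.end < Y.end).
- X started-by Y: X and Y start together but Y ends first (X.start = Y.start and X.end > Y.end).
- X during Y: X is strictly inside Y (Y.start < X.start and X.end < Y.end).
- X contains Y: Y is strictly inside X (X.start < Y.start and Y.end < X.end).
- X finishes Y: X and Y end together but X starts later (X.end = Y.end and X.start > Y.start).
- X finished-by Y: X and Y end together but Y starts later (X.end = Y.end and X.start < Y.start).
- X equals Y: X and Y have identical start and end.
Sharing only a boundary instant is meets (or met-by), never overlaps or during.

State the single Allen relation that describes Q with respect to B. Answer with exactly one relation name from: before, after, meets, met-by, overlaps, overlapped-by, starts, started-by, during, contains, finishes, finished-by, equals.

before

Q = [08:35, 09:10]; B = [09:50, 11:00].
Compare endpoints: Q.start < B.start, Q.start < B.end, Q.end < B.start, Q.end < B.end.
That pattern is 'before'.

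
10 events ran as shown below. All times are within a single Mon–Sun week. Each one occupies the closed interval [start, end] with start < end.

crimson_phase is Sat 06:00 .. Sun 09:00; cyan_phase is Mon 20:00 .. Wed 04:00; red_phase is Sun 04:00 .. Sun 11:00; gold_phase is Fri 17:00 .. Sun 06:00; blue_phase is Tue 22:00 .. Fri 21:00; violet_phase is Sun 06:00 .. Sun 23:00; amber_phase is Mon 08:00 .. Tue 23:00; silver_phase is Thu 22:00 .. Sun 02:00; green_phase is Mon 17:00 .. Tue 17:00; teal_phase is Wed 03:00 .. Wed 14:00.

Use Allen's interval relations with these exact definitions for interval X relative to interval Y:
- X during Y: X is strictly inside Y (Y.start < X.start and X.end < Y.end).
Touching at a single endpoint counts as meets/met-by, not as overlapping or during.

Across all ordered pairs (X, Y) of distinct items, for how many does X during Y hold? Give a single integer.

Checking all 90 ordered pairs for relation 'during'; matching pairs in alphabetical order:
(green_phase, amber_phase): green_phase during amber_phase ✓
(teal_phase, blue_phase): teal_phase during blue_phase ✓
Count: 2.

2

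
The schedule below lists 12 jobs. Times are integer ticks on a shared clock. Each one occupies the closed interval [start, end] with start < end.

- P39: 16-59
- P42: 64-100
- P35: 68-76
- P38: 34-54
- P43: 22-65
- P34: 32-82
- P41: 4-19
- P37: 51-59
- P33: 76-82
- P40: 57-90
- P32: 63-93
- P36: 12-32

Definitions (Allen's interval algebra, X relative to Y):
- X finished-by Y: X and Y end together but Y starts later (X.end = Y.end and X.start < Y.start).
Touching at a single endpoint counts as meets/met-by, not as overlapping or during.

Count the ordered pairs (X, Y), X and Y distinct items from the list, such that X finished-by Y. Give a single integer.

Checking all 132 ordered pairs for relation 'finished-by'; matching pairs in alphabetical order:
(P34, P33): P34 finished-by P33 ✓
(P39, P37): P39 finished-by P37 ✓
Count: 2.

2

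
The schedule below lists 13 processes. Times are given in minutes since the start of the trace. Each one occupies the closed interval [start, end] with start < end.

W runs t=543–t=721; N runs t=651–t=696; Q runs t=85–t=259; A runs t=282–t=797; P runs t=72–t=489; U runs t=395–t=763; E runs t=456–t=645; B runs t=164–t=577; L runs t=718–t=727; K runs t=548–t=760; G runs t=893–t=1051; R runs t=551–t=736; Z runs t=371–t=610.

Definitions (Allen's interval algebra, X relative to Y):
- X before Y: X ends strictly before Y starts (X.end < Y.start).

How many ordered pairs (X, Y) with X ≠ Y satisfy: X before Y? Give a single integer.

33

Checking all 156 ordered pairs for relation 'before'; matching pairs in alphabetical order:
(A, G): A before G ✓
(B, G): B before G ✓
(B, L): B before L ✓
(B, N): B before N ✓
(E, G): E before G ✓
(E, L): E before L ✓
(E, N): E before N ✓
(K, G): K before G ✓
(L, G): L before G ✓
(N, G): N before G ✓
(N, L): N before L ✓
(P, G): P before G ✓
(P, K): P before K ✓
(P, L): P before L ✓
(P, N): P before N ✓
(P, R): P before R ✓
(P, W): P before W ✓
(Q, A): Q before A ✓
(Q, E): Q before E ✓
(Q, G): Q before G ✓
(Q, K): Q before K ✓
(Q, L): Q before L ✓
(Q, N): Q before N ✓
(Q, R): Q before R ✓
... plus 9 further pairs not listed.
Count: 33.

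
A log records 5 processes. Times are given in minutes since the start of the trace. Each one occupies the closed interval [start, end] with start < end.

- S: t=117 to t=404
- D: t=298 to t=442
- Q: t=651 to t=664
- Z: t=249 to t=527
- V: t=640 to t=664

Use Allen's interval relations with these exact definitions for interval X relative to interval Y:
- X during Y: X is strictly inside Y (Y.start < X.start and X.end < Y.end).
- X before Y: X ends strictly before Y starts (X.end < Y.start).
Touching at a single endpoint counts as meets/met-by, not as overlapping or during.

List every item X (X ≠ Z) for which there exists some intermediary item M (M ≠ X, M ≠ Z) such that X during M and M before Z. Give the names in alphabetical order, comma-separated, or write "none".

none

Target Z = [t=249, t=527].
Intermediaries M with M before Z: none.
Union: none.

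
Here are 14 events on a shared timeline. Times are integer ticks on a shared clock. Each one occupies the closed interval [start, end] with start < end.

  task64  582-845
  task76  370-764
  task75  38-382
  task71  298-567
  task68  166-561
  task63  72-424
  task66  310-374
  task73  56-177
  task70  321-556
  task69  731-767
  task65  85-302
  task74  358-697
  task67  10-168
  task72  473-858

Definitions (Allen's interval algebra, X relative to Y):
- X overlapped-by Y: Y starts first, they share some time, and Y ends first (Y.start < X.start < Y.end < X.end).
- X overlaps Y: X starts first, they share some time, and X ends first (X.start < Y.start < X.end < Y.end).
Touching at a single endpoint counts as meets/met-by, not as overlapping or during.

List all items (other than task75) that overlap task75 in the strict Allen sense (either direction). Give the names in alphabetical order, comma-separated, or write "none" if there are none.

task63, task67, task68, task70, task71, task74, task76

Target task75 = [38, 382].
task63 [72, 424] → overlapped-by → yes.
task64 [582, 845] → after → no.
task65 [85, 302] → during → no.
task66 [310, 374] → during → no.
task67 [10, 168] → overlaps → yes.
task68 [166, 561] → overlapped-by → yes.
task69 [731, 767] → after → no.
task70 [321, 556] → overlapped-by → yes.
task71 [298, 567] → overlapped-by → yes.
task72 [473, 858] → after → no.
task73 [56, 177] → during → no.
task74 [358, 697] → overlapped-by → yes.
task76 [370, 764] → overlapped-by → yes.
Result: task63, task67, task68, task70, task71, task74, task76.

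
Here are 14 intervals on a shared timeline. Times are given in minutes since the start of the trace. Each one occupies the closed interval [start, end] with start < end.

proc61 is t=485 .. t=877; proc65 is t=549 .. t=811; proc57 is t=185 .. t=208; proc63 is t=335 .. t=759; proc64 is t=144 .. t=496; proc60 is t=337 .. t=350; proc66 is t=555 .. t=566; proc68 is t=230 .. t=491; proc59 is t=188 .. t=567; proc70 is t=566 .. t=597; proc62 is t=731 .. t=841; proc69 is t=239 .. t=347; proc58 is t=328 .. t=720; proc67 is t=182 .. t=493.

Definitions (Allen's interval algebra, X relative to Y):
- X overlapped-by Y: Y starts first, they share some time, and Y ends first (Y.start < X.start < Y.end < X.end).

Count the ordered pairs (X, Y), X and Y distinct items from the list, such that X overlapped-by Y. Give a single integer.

27

Checking all 182 ordered pairs for relation 'overlapped-by'; matching pairs in alphabetical order:
(proc58, proc59): proc58 overlapped-by proc59 ✓
(proc58, proc64): proc58 overlapped-by proc64 ✓
(proc58, proc67): proc58 overlapped-by proc67 ✓
(proc58, proc68): proc58 overlapped-by proc68 ✓
(proc58, proc69): proc58 overlapped-by proc69 ✓
(proc59, proc57): proc59 overlapped-by proc57 ✓
(proc59, proc64): proc59 overlapped-by proc64 ✓
(proc59, proc67): proc59 overlapped-by proc67 ✓
(proc60, proc69): proc60 overlapped-by proc69 ✓
(proc61, proc58): proc61 overlapped-by proc58 ✓
(proc61, proc59): proc61 overlapped-by proc59 ✓
(proc61, proc63): proc61 overlapped-by proc63 ✓
(proc61, proc64): proc61 overlapped-by proc64 ✓
(proc61, proc67): proc61 overlapped-by proc67 ✓
(proc61, proc68): proc61 overlapped-by proc68 ✓
(proc62, proc63): proc62 overlapped-by proc63 ✓
(proc62, proc65): proc62 overlapped-by proc65 ✓
(proc63, proc58): proc63 overlapped-by proc58 ✓
(proc63, proc59): proc63 overlapped-by proc59 ✓
(proc63, proc64): proc63 overlapped-by proc64 ✓
(proc63, proc67): proc63 overlapped-by proc67 ✓
(proc63, proc68): proc63 overlapped-by proc68 ✓
(proc63, proc69): proc63 overlapped-by proc69 ✓
(proc65, proc58): proc65 overlapped-by proc58 ✓
... plus 3 further pairs not listed.
Count: 27.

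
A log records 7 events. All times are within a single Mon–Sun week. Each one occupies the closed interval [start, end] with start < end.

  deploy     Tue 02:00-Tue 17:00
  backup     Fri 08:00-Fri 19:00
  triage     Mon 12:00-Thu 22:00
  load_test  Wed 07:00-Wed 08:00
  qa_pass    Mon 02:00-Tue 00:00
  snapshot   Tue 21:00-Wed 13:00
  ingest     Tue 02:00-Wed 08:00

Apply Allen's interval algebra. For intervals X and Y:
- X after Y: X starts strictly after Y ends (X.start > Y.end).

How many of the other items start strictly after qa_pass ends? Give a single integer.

5

Target qa_pass = [Mon 02:00, Tue 00:00].
backup [Fri 08:00, Fri 19:00] → after → counts.
deploy [Tue 02:00, Tue 17:00] → after → counts.
ingest [Tue 02:00, Wed 08:00] → after → counts.
load_test [Wed 07:00, Wed 08:00] → after → counts.
snapshot [Tue 21:00, Wed 13:00] → after → counts.
triage [Mon 12:00, Thu 22:00] → overlapped-by → no.
Total: 5.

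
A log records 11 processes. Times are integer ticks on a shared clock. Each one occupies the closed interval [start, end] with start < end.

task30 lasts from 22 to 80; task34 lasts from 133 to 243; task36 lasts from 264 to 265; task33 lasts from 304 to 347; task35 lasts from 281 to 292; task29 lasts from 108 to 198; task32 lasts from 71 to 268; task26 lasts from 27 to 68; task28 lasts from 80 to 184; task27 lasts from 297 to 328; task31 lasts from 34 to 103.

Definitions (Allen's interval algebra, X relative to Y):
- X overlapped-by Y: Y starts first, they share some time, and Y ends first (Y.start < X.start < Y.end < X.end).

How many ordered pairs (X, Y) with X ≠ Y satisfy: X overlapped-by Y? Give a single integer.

Checking all 110 ordered pairs for relation 'overlapped-by'; matching pairs in alphabetical order:
(task28, task31): task28 overlapped-by task31 ✓
(task29, task28): task29 overlapped-by task28 ✓
(task31, task26): task31 overlapped-by task26 ✓
(task31, task30): task31 overlapped-by task30 ✓
(task32, task30): task32 overlapped-by task30 ✓
(task32, task31): task32 overlapped-by task31 ✓
(task33, task27): task33 overlapped-by task27 ✓
(task34, task28): task34 overlapped-by task28 ✓
(task34, task29): task34 overlapped-by task29 ✓
Count: 9.

9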